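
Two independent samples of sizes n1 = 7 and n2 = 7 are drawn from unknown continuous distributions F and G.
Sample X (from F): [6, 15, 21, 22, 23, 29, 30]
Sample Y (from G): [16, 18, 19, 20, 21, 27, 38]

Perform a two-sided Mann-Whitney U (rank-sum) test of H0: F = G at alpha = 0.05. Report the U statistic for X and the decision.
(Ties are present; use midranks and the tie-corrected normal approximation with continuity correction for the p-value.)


Step 1: Combine and sort all 14 observations; assign midranks.
sorted (value, group): (6,X), (15,X), (16,Y), (18,Y), (19,Y), (20,Y), (21,X), (21,Y), (22,X), (23,X), (27,Y), (29,X), (30,X), (38,Y)
ranks: 6->1, 15->2, 16->3, 18->4, 19->5, 20->6, 21->7.5, 21->7.5, 22->9, 23->10, 27->11, 29->12, 30->13, 38->14
Step 2: Rank sum for X: R1 = 1 + 2 + 7.5 + 9 + 10 + 12 + 13 = 54.5.
Step 3: U_X = R1 - n1(n1+1)/2 = 54.5 - 7*8/2 = 54.5 - 28 = 26.5.
       U_Y = n1*n2 - U_X = 49 - 26.5 = 22.5.
Step 4: Ties are present, so use the tie-corrected normal approximation (with continuity correction) for the p-value.
Step 5: p-value = 0.847841; compare to alpha = 0.05. fail to reject H0.

U_X = 26.5, p = 0.847841, fail to reject H0 at alpha = 0.05.


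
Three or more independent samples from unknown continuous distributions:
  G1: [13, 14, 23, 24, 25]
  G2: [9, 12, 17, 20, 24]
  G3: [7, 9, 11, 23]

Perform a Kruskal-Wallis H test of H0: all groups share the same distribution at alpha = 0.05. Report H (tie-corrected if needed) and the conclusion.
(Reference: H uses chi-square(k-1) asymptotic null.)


Step 1: Combine all N = 14 observations and assign midranks.
sorted (value, group, rank): (7,G3,1), (9,G2,2.5), (9,G3,2.5), (11,G3,4), (12,G2,5), (13,G1,6), (14,G1,7), (17,G2,8), (20,G2,9), (23,G1,10.5), (23,G3,10.5), (24,G1,12.5), (24,G2,12.5), (25,G1,14)
Step 2: Sum ranks within each group.
R_1 = 50 (n_1 = 5)
R_2 = 37 (n_2 = 5)
R_3 = 18 (n_3 = 4)
Step 3: H = 12/(N(N+1)) * sum(R_i^2/n_i) - 3(N+1)
     = 12/(14*15) * (50^2/5 + 37^2/5 + 18^2/4) - 3*15
     = 0.057143 * 854.8 - 45
     = 3.845714.
Step 4: Ties present; correction factor C = 1 - 18/(14^3 - 14) = 0.993407. Corrected H = 3.845714 / 0.993407 = 3.871239.
Step 5: Under H0, H ~ chi^2(2); p-value = 0.144335.
Step 6: alpha = 0.05. fail to reject H0.

H = 3.8712, df = 2, p = 0.144335, fail to reject H0.


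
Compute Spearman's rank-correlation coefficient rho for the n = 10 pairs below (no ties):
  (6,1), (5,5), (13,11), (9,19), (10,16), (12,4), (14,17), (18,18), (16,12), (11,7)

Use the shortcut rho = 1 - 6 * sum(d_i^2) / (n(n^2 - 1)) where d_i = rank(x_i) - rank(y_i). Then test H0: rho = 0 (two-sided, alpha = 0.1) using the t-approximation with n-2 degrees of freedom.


Step 1: Rank x and y separately (midranks; no ties here).
rank(x): 6->2, 5->1, 13->7, 9->3, 10->4, 12->6, 14->8, 18->10, 16->9, 11->5
rank(y): 1->1, 5->3, 11->5, 19->10, 16->7, 4->2, 17->8, 18->9, 12->6, 7->4
Step 2: d_i = R_x(i) - R_y(i); compute d_i^2.
  (2-1)^2=1, (1-3)^2=4, (7-5)^2=4, (3-10)^2=49, (4-7)^2=9, (6-2)^2=16, (8-8)^2=0, (10-9)^2=1, (9-6)^2=9, (5-4)^2=1
sum(d^2) = 94.
Step 3: rho = 1 - 6*94 / (10*(10^2 - 1)) = 1 - 564/990 = 0.430303.
Step 4: Under H0, t = rho * sqrt((n-2)/(1-rho^2)) = 1.3483 ~ t(8).
Step 5: Two-sided p-value from the t-distribution with 8 df = 0.214492.
Step 6: alpha = 0.1. fail to reject H0.

rho = 0.4303, p = 0.214492, fail to reject H0 at alpha = 0.1.


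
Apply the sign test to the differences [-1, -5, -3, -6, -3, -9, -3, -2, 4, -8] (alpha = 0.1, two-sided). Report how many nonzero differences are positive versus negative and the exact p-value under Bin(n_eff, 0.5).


Step 1: Discard zero differences. Original n = 10; n_eff = number of nonzero differences = 10.
Nonzero differences (with sign): -1, -5, -3, -6, -3, -9, -3, -2, +4, -8
Step 2: Count signs: positive = 1, negative = 9.
Step 3: Under H0: P(positive) = 0.5, so the number of positives S ~ Bin(10, 0.5).
Step 4: Two-sided exact p-value = sum of Bin(10,0.5) probabilities at or below the observed probability = 0.021484.
Step 5: alpha = 0.1. reject H0.

n_eff = 10, pos = 1, neg = 9, p = 0.021484, reject H0.


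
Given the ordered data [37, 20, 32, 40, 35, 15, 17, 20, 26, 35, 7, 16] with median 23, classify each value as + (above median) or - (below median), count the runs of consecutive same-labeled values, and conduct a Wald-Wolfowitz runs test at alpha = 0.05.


Step 1: Compute median = 23; label A = above, B = below.
Labels in order: ABAAABBBAABB  (n_A = 6, n_B = 6)
Step 2: Count runs R = 6.
Step 3: Under H0 (random ordering), E[R] = 2*n_A*n_B/(n_A+n_B) + 1 = 2*6*6/12 + 1 = 7.0000.
        Var[R] = 2*n_A*n_B*(2*n_A*n_B - n_A - n_B) / ((n_A+n_B)^2 * (n_A+n_B-1)) = 4320/1584 = 2.7273.
        SD[R] = 1.6514.
Step 4: Continuity-corrected z = (R + 0.5 - E[R]) / SD[R] = (6 + 0.5 - 7.0000) / 1.6514 = -0.3028.
Step 5: Two-sided p-value via normal approximation = 2*(1 - Phi(|z|)) = 0.762069.
Step 6: alpha = 0.05. fail to reject H0.

R = 6, z = -0.3028, p = 0.762069, fail to reject H0.


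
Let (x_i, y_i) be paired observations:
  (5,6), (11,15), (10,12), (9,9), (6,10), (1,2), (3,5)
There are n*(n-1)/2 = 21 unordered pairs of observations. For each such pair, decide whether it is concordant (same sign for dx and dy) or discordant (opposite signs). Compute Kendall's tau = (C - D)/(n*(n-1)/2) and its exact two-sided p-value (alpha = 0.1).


Step 1: Enumerate the 21 unordered pairs (i,j) with i<j and classify each by sign(x_j-x_i) * sign(y_j-y_i).
  (1,2):dx=+6,dy=+9->C; (1,3):dx=+5,dy=+6->C; (1,4):dx=+4,dy=+3->C; (1,5):dx=+1,dy=+4->C
  (1,6):dx=-4,dy=-4->C; (1,7):dx=-2,dy=-1->C; (2,3):dx=-1,dy=-3->C; (2,4):dx=-2,dy=-6->C
  (2,5):dx=-5,dy=-5->C; (2,6):dx=-10,dy=-13->C; (2,7):dx=-8,dy=-10->C; (3,4):dx=-1,dy=-3->C
  (3,5):dx=-4,dy=-2->C; (3,6):dx=-9,dy=-10->C; (3,7):dx=-7,dy=-7->C; (4,5):dx=-3,dy=+1->D
  (4,6):dx=-8,dy=-7->C; (4,7):dx=-6,dy=-4->C; (5,6):dx=-5,dy=-8->C; (5,7):dx=-3,dy=-5->C
  (6,7):dx=+2,dy=+3->C
Step 2: C = 20, D = 1, total pairs = 21.
Step 3: tau = (C - D)/(n(n-1)/2) = (20 - 1)/21 = 0.904762.
Step 4: Exact two-sided p-value (enumerate n! = 5040 permutations of y under H0): p = 0.002778.
Step 5: alpha = 0.1. reject H0.

tau_b = 0.9048 (C=20, D=1), p = 0.002778, reject H0.


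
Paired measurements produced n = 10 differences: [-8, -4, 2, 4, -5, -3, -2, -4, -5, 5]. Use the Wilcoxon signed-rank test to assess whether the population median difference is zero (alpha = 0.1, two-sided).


Step 1: Drop any zero differences (none here) and take |d_i|.
|d| = [8, 4, 2, 4, 5, 3, 2, 4, 5, 5]
Step 2: Midrank |d_i| (ties get averaged ranks).
ranks: |8|->10, |4|->5, |2|->1.5, |4|->5, |5|->8, |3|->3, |2|->1.5, |4|->5, |5|->8, |5|->8
Step 3: Attach original signs; sum ranks with positive sign and with negative sign.
W+ = 1.5 + 5 + 8 = 14.5
W- = 10 + 5 + 8 + 3 + 1.5 + 5 + 8 = 40.5
(Check: W+ + W- = 55 should equal n(n+1)/2 = 55.)
Step 4: Test statistic W = min(W+, W-) = 14.5.
Step 5: Ties in |d|, so use the tie-corrected normal approximation.
        E[W] = n(n+1)/4 = 10*11/4 = 27.5.
        Tie groups: |d|=2 (t=2), |d|=4 (t=3), |d|=5 (t=3); sum(t^3 - t) = 54.
        Var[W] = n(n+1)(2n+1)/24 - sum(t^3-t)/48 = 2310/24 - 54/48 = 95.125.
        z = (W - E[W]) / sqrt(Var[W]) = (14.5 - 27.5) / 9.7532 = -1.3329.
        Two-sided p = 2*Phi(z) = 0.182566.
Step 6: alpha = 0.1. fail to reject H0.

W+ = 14.5, W- = 40.5, W = min = 14.5, p = 0.182566, fail to reject H0.


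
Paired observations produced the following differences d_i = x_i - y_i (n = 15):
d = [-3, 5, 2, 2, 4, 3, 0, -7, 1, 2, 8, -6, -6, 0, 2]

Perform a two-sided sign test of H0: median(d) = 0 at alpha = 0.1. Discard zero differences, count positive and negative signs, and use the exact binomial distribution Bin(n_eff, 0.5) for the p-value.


Step 1: Discard zero differences. Original n = 15; n_eff = number of nonzero differences = 13.
Nonzero differences (with sign): -3, +5, +2, +2, +4, +3, -7, +1, +2, +8, -6, -6, +2
Step 2: Count signs: positive = 9, negative = 4.
Step 3: Under H0: P(positive) = 0.5, so the number of positives S ~ Bin(13, 0.5).
Step 4: Two-sided exact p-value = sum of Bin(13,0.5) probabilities at or below the observed probability = 0.266846.
Step 5: alpha = 0.1. fail to reject H0.

n_eff = 13, pos = 9, neg = 4, p = 0.266846, fail to reject H0.


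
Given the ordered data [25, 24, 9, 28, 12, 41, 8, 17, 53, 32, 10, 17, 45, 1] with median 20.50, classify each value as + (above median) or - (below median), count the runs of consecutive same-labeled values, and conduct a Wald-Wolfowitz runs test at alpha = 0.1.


Step 1: Compute median = 20.50; label A = above, B = below.
Labels in order: AABABABBAABBAB  (n_A = 7, n_B = 7)
Step 2: Count runs R = 10.
Step 3: Under H0 (random ordering), E[R] = 2*n_A*n_B/(n_A+n_B) + 1 = 2*7*7/14 + 1 = 8.0000.
        Var[R] = 2*n_A*n_B*(2*n_A*n_B - n_A - n_B) / ((n_A+n_B)^2 * (n_A+n_B-1)) = 8232/2548 = 3.2308.
        SD[R] = 1.7974.
Step 4: Continuity-corrected z = (R - 0.5 - E[R]) / SD[R] = (10 - 0.5 - 8.0000) / 1.7974 = 0.8345.
Step 5: Two-sided p-value via normal approximation = 2*(1 - Phi(|z|)) = 0.403986.
Step 6: alpha = 0.1. fail to reject H0.

R = 10, z = 0.8345, p = 0.403986, fail to reject H0.


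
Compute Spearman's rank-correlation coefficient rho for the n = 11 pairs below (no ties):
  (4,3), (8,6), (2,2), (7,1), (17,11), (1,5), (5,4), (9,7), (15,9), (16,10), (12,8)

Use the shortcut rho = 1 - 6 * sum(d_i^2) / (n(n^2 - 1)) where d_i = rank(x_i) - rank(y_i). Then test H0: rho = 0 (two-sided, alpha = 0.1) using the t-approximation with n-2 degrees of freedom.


Step 1: Rank x and y separately (midranks; no ties here).
rank(x): 4->3, 8->6, 2->2, 7->5, 17->11, 1->1, 5->4, 9->7, 15->9, 16->10, 12->8
rank(y): 3->3, 6->6, 2->2, 1->1, 11->11, 5->5, 4->4, 7->7, 9->9, 10->10, 8->8
Step 2: d_i = R_x(i) - R_y(i); compute d_i^2.
  (3-3)^2=0, (6-6)^2=0, (2-2)^2=0, (5-1)^2=16, (11-11)^2=0, (1-5)^2=16, (4-4)^2=0, (7-7)^2=0, (9-9)^2=0, (10-10)^2=0, (8-8)^2=0
sum(d^2) = 32.
Step 3: rho = 1 - 6*32 / (11*(11^2 - 1)) = 1 - 192/1320 = 0.854545.
Step 4: Under H0, t = rho * sqrt((n-2)/(1-rho^2)) = 4.9360 ~ t(9).
Step 5: Two-sided p-value from the t-distribution with 9 df = 0.000807.
Step 6: alpha = 0.1. reject H0.

rho = 0.8545, p = 0.000807, reject H0 at alpha = 0.1.


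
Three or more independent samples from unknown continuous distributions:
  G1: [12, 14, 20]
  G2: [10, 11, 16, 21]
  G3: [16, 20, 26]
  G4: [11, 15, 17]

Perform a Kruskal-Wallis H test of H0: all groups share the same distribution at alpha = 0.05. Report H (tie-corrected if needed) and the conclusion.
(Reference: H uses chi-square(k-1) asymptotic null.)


Step 1: Combine all N = 13 observations and assign midranks.
sorted (value, group, rank): (10,G2,1), (11,G2,2.5), (11,G4,2.5), (12,G1,4), (14,G1,5), (15,G4,6), (16,G2,7.5), (16,G3,7.5), (17,G4,9), (20,G1,10.5), (20,G3,10.5), (21,G2,12), (26,G3,13)
Step 2: Sum ranks within each group.
R_1 = 19.5 (n_1 = 3)
R_2 = 23 (n_2 = 4)
R_3 = 31 (n_3 = 3)
R_4 = 17.5 (n_4 = 3)
Step 3: H = 12/(N(N+1)) * sum(R_i^2/n_i) - 3(N+1)
     = 12/(13*14) * (19.5^2/3 + 23^2/4 + 31^2/3 + 17.5^2/3) - 3*14
     = 0.065934 * 681.417 - 42
     = 2.928571.
Step 4: Ties present; correction factor C = 1 - 18/(13^3 - 13) = 0.991758. Corrected H = 2.928571 / 0.991758 = 2.952909.
Step 5: Under H0, H ~ chi^2(3); p-value = 0.398943.
Step 6: alpha = 0.05. fail to reject H0.

H = 2.9529, df = 3, p = 0.398943, fail to reject H0.


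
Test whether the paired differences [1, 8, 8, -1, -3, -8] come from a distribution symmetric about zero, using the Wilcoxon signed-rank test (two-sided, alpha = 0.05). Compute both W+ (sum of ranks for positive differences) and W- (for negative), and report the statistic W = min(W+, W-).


Step 1: Drop any zero differences (none here) and take |d_i|.
|d| = [1, 8, 8, 1, 3, 8]
Step 2: Midrank |d_i| (ties get averaged ranks).
ranks: |1|->1.5, |8|->5, |8|->5, |1|->1.5, |3|->3, |8|->5
Step 3: Attach original signs; sum ranks with positive sign and with negative sign.
W+ = 1.5 + 5 + 5 = 11.5
W- = 1.5 + 3 + 5 = 9.5
(Check: W+ + W- = 21 should equal n(n+1)/2 = 21.)
Step 4: Test statistic W = min(W+, W-) = 9.5.
Step 5: Ties in |d|, so use the tie-corrected normal approximation.
        E[W] = n(n+1)/4 = 6*7/4 = 10.5.
        Tie groups: |d|=1 (t=2), |d|=8 (t=3); sum(t^3 - t) = 30.
        Var[W] = n(n+1)(2n+1)/24 - sum(t^3-t)/48 = 546/24 - 30/48 = 22.125.
        z = (W - E[W]) / sqrt(Var[W]) = (9.5 - 10.5) / 4.7037 = -0.2126.
        Two-sided p = 2*Phi(z) = 0.831641.
Step 6: alpha = 0.05. fail to reject H0.

W+ = 11.5, W- = 9.5, W = min = 9.5, p = 0.831641, fail to reject H0.


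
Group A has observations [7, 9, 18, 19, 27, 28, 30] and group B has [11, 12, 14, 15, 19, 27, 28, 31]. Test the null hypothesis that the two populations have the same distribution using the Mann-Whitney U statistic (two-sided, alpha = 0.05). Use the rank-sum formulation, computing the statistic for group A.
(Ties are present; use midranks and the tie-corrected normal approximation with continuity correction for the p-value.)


Step 1: Combine and sort all 15 observations; assign midranks.
sorted (value, group): (7,X), (9,X), (11,Y), (12,Y), (14,Y), (15,Y), (18,X), (19,X), (19,Y), (27,X), (27,Y), (28,X), (28,Y), (30,X), (31,Y)
ranks: 7->1, 9->2, 11->3, 12->4, 14->5, 15->6, 18->7, 19->8.5, 19->8.5, 27->10.5, 27->10.5, 28->12.5, 28->12.5, 30->14, 31->15
Step 2: Rank sum for X: R1 = 1 + 2 + 7 + 8.5 + 10.5 + 12.5 + 14 = 55.5.
Step 3: U_X = R1 - n1(n1+1)/2 = 55.5 - 7*8/2 = 55.5 - 28 = 27.5.
       U_Y = n1*n2 - U_X = 56 - 27.5 = 28.5.
Step 4: Ties are present, so use the tie-corrected normal approximation (with continuity correction) for the p-value.
Step 5: p-value = 1.000000; compare to alpha = 0.05. fail to reject H0.

U_X = 27.5, p = 1.000000, fail to reject H0 at alpha = 0.05.


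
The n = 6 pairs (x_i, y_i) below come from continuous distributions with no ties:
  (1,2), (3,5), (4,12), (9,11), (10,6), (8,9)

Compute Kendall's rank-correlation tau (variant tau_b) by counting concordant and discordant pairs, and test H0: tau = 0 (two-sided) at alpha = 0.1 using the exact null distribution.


Step 1: Enumerate the 15 unordered pairs (i,j) with i<j and classify each by sign(x_j-x_i) * sign(y_j-y_i).
  (1,2):dx=+2,dy=+3->C; (1,3):dx=+3,dy=+10->C; (1,4):dx=+8,dy=+9->C; (1,5):dx=+9,dy=+4->C
  (1,6):dx=+7,dy=+7->C; (2,3):dx=+1,dy=+7->C; (2,4):dx=+6,dy=+6->C; (2,5):dx=+7,dy=+1->C
  (2,6):dx=+5,dy=+4->C; (3,4):dx=+5,dy=-1->D; (3,5):dx=+6,dy=-6->D; (3,6):dx=+4,dy=-3->D
  (4,5):dx=+1,dy=-5->D; (4,6):dx=-1,dy=-2->C; (5,6):dx=-2,dy=+3->D
Step 2: C = 10, D = 5, total pairs = 15.
Step 3: tau = (C - D)/(n(n-1)/2) = (10 - 5)/15 = 0.333333.
Step 4: Exact two-sided p-value (enumerate n! = 720 permutations of y under H0): p = 0.469444.
Step 5: alpha = 0.1. fail to reject H0.

tau_b = 0.3333 (C=10, D=5), p = 0.469444, fail to reject H0.


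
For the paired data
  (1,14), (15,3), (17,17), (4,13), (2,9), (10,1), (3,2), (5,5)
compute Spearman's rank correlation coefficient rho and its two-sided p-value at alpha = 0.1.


Step 1: Rank x and y separately (midranks; no ties here).
rank(x): 1->1, 15->7, 17->8, 4->4, 2->2, 10->6, 3->3, 5->5
rank(y): 14->7, 3->3, 17->8, 13->6, 9->5, 1->1, 2->2, 5->4
Step 2: d_i = R_x(i) - R_y(i); compute d_i^2.
  (1-7)^2=36, (7-3)^2=16, (8-8)^2=0, (4-6)^2=4, (2-5)^2=9, (6-1)^2=25, (3-2)^2=1, (5-4)^2=1
sum(d^2) = 92.
Step 3: rho = 1 - 6*92 / (8*(8^2 - 1)) = 1 - 552/504 = -0.095238.
Step 4: Under H0, t = rho * sqrt((n-2)/(1-rho^2)) = -0.2343 ~ t(6).
Step 5: Two-sided p-value from the t-distribution with 6 df = 0.822505.
Step 6: alpha = 0.1. fail to reject H0.

rho = -0.0952, p = 0.822505, fail to reject H0 at alpha = 0.1.


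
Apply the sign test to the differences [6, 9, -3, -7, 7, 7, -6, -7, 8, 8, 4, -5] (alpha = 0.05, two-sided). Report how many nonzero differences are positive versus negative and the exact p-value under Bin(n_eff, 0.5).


Step 1: Discard zero differences. Original n = 12; n_eff = number of nonzero differences = 12.
Nonzero differences (with sign): +6, +9, -3, -7, +7, +7, -6, -7, +8, +8, +4, -5
Step 2: Count signs: positive = 7, negative = 5.
Step 3: Under H0: P(positive) = 0.5, so the number of positives S ~ Bin(12, 0.5).
Step 4: Two-sided exact p-value = sum of Bin(12,0.5) probabilities at or below the observed probability = 0.774414.
Step 5: alpha = 0.05. fail to reject H0.

n_eff = 12, pos = 7, neg = 5, p = 0.774414, fail to reject H0.


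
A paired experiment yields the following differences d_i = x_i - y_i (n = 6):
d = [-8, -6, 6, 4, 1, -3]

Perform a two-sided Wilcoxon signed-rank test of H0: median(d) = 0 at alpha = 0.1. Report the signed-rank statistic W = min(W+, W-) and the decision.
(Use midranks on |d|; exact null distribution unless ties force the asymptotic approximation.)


Step 1: Drop any zero differences (none here) and take |d_i|.
|d| = [8, 6, 6, 4, 1, 3]
Step 2: Midrank |d_i| (ties get averaged ranks).
ranks: |8|->6, |6|->4.5, |6|->4.5, |4|->3, |1|->1, |3|->2
Step 3: Attach original signs; sum ranks with positive sign and with negative sign.
W+ = 4.5 + 3 + 1 = 8.5
W- = 6 + 4.5 + 2 = 12.5
(Check: W+ + W- = 21 should equal n(n+1)/2 = 21.)
Step 4: Test statistic W = min(W+, W-) = 8.5.
Step 5: Ties in |d|, so use the tie-corrected normal approximation.
        E[W] = n(n+1)/4 = 6*7/4 = 10.5.
        Tie groups: |d|=6 (t=2); sum(t^3 - t) = 6.
        Var[W] = n(n+1)(2n+1)/24 - sum(t^3-t)/48 = 546/24 - 6/48 = 22.625.
        z = (W - E[W]) / sqrt(Var[W]) = (8.5 - 10.5) / 4.7566 = -0.4205.
        Two-sided p = 2*Phi(z) = 0.674142.
Step 6: alpha = 0.1. fail to reject H0.

W+ = 8.5, W- = 12.5, W = min = 8.5, p = 0.674142, fail to reject H0.


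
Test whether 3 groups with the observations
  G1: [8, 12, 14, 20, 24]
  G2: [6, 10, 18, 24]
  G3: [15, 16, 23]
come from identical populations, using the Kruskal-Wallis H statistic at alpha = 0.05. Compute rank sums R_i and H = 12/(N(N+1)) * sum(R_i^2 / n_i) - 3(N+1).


Step 1: Combine all N = 12 observations and assign midranks.
sorted (value, group, rank): (6,G2,1), (8,G1,2), (10,G2,3), (12,G1,4), (14,G1,5), (15,G3,6), (16,G3,7), (18,G2,8), (20,G1,9), (23,G3,10), (24,G1,11.5), (24,G2,11.5)
Step 2: Sum ranks within each group.
R_1 = 31.5 (n_1 = 5)
R_2 = 23.5 (n_2 = 4)
R_3 = 23 (n_3 = 3)
Step 3: H = 12/(N(N+1)) * sum(R_i^2/n_i) - 3(N+1)
     = 12/(12*13) * (31.5^2/5 + 23.5^2/4 + 23^2/3) - 3*13
     = 0.076923 * 512.846 - 39
     = 0.449679.
Step 4: Ties present; correction factor C = 1 - 6/(12^3 - 12) = 0.996503. Corrected H = 0.449679 / 0.996503 = 0.451257.
Step 5: Under H0, H ~ chi^2(2); p-value = 0.798014.
Step 6: alpha = 0.05. fail to reject H0.

H = 0.4513, df = 2, p = 0.798014, fail to reject H0.


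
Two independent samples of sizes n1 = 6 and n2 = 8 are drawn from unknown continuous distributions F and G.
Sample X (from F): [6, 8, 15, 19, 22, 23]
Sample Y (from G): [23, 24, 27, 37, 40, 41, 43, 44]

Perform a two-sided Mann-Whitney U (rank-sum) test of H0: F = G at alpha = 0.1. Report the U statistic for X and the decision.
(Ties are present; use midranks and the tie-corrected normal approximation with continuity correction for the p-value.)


Step 1: Combine and sort all 14 observations; assign midranks.
sorted (value, group): (6,X), (8,X), (15,X), (19,X), (22,X), (23,X), (23,Y), (24,Y), (27,Y), (37,Y), (40,Y), (41,Y), (43,Y), (44,Y)
ranks: 6->1, 8->2, 15->3, 19->4, 22->5, 23->6.5, 23->6.5, 24->8, 27->9, 37->10, 40->11, 41->12, 43->13, 44->14
Step 2: Rank sum for X: R1 = 1 + 2 + 3 + 4 + 5 + 6.5 = 21.5.
Step 3: U_X = R1 - n1(n1+1)/2 = 21.5 - 6*7/2 = 21.5 - 21 = 0.5.
       U_Y = n1*n2 - U_X = 48 - 0.5 = 47.5.
Step 4: Ties are present, so use the tie-corrected normal approximation (with continuity correction) for the p-value.
Step 5: p-value = 0.002953; compare to alpha = 0.1. reject H0.

U_X = 0.5, p = 0.002953, reject H0 at alpha = 0.1.


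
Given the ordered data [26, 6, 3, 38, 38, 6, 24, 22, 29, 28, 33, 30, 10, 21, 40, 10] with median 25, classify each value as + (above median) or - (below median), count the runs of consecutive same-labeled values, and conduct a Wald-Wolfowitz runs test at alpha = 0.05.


Step 1: Compute median = 25; label A = above, B = below.
Labels in order: ABBAABBBAAAABBAB  (n_A = 8, n_B = 8)
Step 2: Count runs R = 8.
Step 3: Under H0 (random ordering), E[R] = 2*n_A*n_B/(n_A+n_B) + 1 = 2*8*8/16 + 1 = 9.0000.
        Var[R] = 2*n_A*n_B*(2*n_A*n_B - n_A - n_B) / ((n_A+n_B)^2 * (n_A+n_B-1)) = 14336/3840 = 3.7333.
        SD[R] = 1.9322.
Step 4: Continuity-corrected z = (R + 0.5 - E[R]) / SD[R] = (8 + 0.5 - 9.0000) / 1.9322 = -0.2588.
Step 5: Two-sided p-value via normal approximation = 2*(1 - Phi(|z|)) = 0.795809.
Step 6: alpha = 0.05. fail to reject H0.

R = 8, z = -0.2588, p = 0.795809, fail to reject H0.


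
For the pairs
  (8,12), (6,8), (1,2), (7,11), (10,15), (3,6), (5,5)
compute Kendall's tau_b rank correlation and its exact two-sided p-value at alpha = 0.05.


Step 1: Enumerate the 21 unordered pairs (i,j) with i<j and classify each by sign(x_j-x_i) * sign(y_j-y_i).
  (1,2):dx=-2,dy=-4->C; (1,3):dx=-7,dy=-10->C; (1,4):dx=-1,dy=-1->C; (1,5):dx=+2,dy=+3->C
  (1,6):dx=-5,dy=-6->C; (1,7):dx=-3,dy=-7->C; (2,3):dx=-5,dy=-6->C; (2,4):dx=+1,dy=+3->C
  (2,5):dx=+4,dy=+7->C; (2,6):dx=-3,dy=-2->C; (2,7):dx=-1,dy=-3->C; (3,4):dx=+6,dy=+9->C
  (3,5):dx=+9,dy=+13->C; (3,6):dx=+2,dy=+4->C; (3,7):dx=+4,dy=+3->C; (4,5):dx=+3,dy=+4->C
  (4,6):dx=-4,dy=-5->C; (4,7):dx=-2,dy=-6->C; (5,6):dx=-7,dy=-9->C; (5,7):dx=-5,dy=-10->C
  (6,7):dx=+2,dy=-1->D
Step 2: C = 20, D = 1, total pairs = 21.
Step 3: tau = (C - D)/(n(n-1)/2) = (20 - 1)/21 = 0.904762.
Step 4: Exact two-sided p-value (enumerate n! = 5040 permutations of y under H0): p = 0.002778.
Step 5: alpha = 0.05. reject H0.

tau_b = 0.9048 (C=20, D=1), p = 0.002778, reject H0.


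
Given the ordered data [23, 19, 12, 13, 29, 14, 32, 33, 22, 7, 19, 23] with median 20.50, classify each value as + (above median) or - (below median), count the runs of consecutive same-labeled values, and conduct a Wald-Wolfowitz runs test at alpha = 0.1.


Step 1: Compute median = 20.50; label A = above, B = below.
Labels in order: ABBBABAAABBA  (n_A = 6, n_B = 6)
Step 2: Count runs R = 7.
Step 3: Under H0 (random ordering), E[R] = 2*n_A*n_B/(n_A+n_B) + 1 = 2*6*6/12 + 1 = 7.0000.
        Var[R] = 2*n_A*n_B*(2*n_A*n_B - n_A - n_B) / ((n_A+n_B)^2 * (n_A+n_B-1)) = 4320/1584 = 2.7273.
        SD[R] = 1.6514.
Step 4: R = E[R], so z = 0 with no continuity correction.
Step 5: Two-sided p-value via normal approximation = 2*(1 - Phi(|z|)) = 1.000000.
Step 6: alpha = 0.1. fail to reject H0.

R = 7, z = 0.0000, p = 1.000000, fail to reject H0.


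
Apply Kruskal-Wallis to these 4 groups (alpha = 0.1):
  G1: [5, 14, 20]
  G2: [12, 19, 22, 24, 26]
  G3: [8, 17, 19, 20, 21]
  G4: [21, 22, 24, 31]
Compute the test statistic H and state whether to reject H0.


Step 1: Combine all N = 17 observations and assign midranks.
sorted (value, group, rank): (5,G1,1), (8,G3,2), (12,G2,3), (14,G1,4), (17,G3,5), (19,G2,6.5), (19,G3,6.5), (20,G1,8.5), (20,G3,8.5), (21,G3,10.5), (21,G4,10.5), (22,G2,12.5), (22,G4,12.5), (24,G2,14.5), (24,G4,14.5), (26,G2,16), (31,G4,17)
Step 2: Sum ranks within each group.
R_1 = 13.5 (n_1 = 3)
R_2 = 52.5 (n_2 = 5)
R_3 = 32.5 (n_3 = 5)
R_4 = 54.5 (n_4 = 4)
Step 3: H = 12/(N(N+1)) * sum(R_i^2/n_i) - 3(N+1)
     = 12/(17*18) * (13.5^2/3 + 52.5^2/5 + 32.5^2/5 + 54.5^2/4) - 3*18
     = 0.039216 * 1565.81 - 54
     = 7.404412.
Step 4: Ties present; correction factor C = 1 - 30/(17^3 - 17) = 0.993873. Corrected H = 7.404412 / 0.993873 = 7.450062.
Step 5: Under H0, H ~ chi^2(3); p-value = 0.058856.
Step 6: alpha = 0.1. reject H0.

H = 7.4501, df = 3, p = 0.058856, reject H0.


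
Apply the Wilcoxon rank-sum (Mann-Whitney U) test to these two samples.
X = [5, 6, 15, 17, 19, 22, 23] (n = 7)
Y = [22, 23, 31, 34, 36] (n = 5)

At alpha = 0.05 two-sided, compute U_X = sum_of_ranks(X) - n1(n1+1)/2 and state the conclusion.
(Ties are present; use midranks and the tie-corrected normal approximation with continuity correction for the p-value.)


Step 1: Combine and sort all 12 observations; assign midranks.
sorted (value, group): (5,X), (6,X), (15,X), (17,X), (19,X), (22,X), (22,Y), (23,X), (23,Y), (31,Y), (34,Y), (36,Y)
ranks: 5->1, 6->2, 15->3, 17->4, 19->5, 22->6.5, 22->6.5, 23->8.5, 23->8.5, 31->10, 34->11, 36->12
Step 2: Rank sum for X: R1 = 1 + 2 + 3 + 4 + 5 + 6.5 + 8.5 = 30.
Step 3: U_X = R1 - n1(n1+1)/2 = 30 - 7*8/2 = 30 - 28 = 2.
       U_Y = n1*n2 - U_X = 35 - 2 = 33.
Step 4: Ties are present, so use the tie-corrected normal approximation (with continuity correction) for the p-value.
Step 5: p-value = 0.014503; compare to alpha = 0.05. reject H0.

U_X = 2, p = 0.014503, reject H0 at alpha = 0.05.


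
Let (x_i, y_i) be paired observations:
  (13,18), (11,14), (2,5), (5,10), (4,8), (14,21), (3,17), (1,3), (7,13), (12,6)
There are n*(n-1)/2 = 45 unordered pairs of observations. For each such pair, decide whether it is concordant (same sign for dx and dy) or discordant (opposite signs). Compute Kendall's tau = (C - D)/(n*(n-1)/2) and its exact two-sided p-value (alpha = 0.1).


Step 1: Enumerate the 45 unordered pairs (i,j) with i<j and classify each by sign(x_j-x_i) * sign(y_j-y_i).
  (1,2):dx=-2,dy=-4->C; (1,3):dx=-11,dy=-13->C; (1,4):dx=-8,dy=-8->C; (1,5):dx=-9,dy=-10->C
  (1,6):dx=+1,dy=+3->C; (1,7):dx=-10,dy=-1->C; (1,8):dx=-12,dy=-15->C; (1,9):dx=-6,dy=-5->C
  (1,10):dx=-1,dy=-12->C; (2,3):dx=-9,dy=-9->C; (2,4):dx=-6,dy=-4->C; (2,5):dx=-7,dy=-6->C
  (2,6):dx=+3,dy=+7->C; (2,7):dx=-8,dy=+3->D; (2,8):dx=-10,dy=-11->C; (2,9):dx=-4,dy=-1->C
  (2,10):dx=+1,dy=-8->D; (3,4):dx=+3,dy=+5->C; (3,5):dx=+2,dy=+3->C; (3,6):dx=+12,dy=+16->C
  (3,7):dx=+1,dy=+12->C; (3,8):dx=-1,dy=-2->C; (3,9):dx=+5,dy=+8->C; (3,10):dx=+10,dy=+1->C
  (4,5):dx=-1,dy=-2->C; (4,6):dx=+9,dy=+11->C; (4,7):dx=-2,dy=+7->D; (4,8):dx=-4,dy=-7->C
  (4,9):dx=+2,dy=+3->C; (4,10):dx=+7,dy=-4->D; (5,6):dx=+10,dy=+13->C; (5,7):dx=-1,dy=+9->D
  (5,8):dx=-3,dy=-5->C; (5,9):dx=+3,dy=+5->C; (5,10):dx=+8,dy=-2->D; (6,7):dx=-11,dy=-4->C
  (6,8):dx=-13,dy=-18->C; (6,9):dx=-7,dy=-8->C; (6,10):dx=-2,dy=-15->C; (7,8):dx=-2,dy=-14->C
  (7,9):dx=+4,dy=-4->D; (7,10):dx=+9,dy=-11->D; (8,9):dx=+6,dy=+10->C; (8,10):dx=+11,dy=+3->C
  (9,10):dx=+5,dy=-7->D
Step 2: C = 36, D = 9, total pairs = 45.
Step 3: tau = (C - D)/(n(n-1)/2) = (36 - 9)/45 = 0.600000.
Step 4: Exact two-sided p-value (enumerate n! = 3628800 permutations of y under H0): p = 0.016666.
Step 5: alpha = 0.1. reject H0.

tau_b = 0.6000 (C=36, D=9), p = 0.016666, reject H0.


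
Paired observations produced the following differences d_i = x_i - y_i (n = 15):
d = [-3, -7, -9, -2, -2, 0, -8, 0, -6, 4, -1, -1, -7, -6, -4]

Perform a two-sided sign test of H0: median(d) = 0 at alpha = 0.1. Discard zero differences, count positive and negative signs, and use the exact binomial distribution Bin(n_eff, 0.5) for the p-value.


Step 1: Discard zero differences. Original n = 15; n_eff = number of nonzero differences = 13.
Nonzero differences (with sign): -3, -7, -9, -2, -2, -8, -6, +4, -1, -1, -7, -6, -4
Step 2: Count signs: positive = 1, negative = 12.
Step 3: Under H0: P(positive) = 0.5, so the number of positives S ~ Bin(13, 0.5).
Step 4: Two-sided exact p-value = sum of Bin(13,0.5) probabilities at or below the observed probability = 0.003418.
Step 5: alpha = 0.1. reject H0.

n_eff = 13, pos = 1, neg = 12, p = 0.003418, reject H0.


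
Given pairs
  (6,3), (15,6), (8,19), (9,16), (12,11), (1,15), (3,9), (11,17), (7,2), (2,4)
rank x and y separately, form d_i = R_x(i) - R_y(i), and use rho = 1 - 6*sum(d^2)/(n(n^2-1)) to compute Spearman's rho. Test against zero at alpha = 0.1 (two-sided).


Step 1: Rank x and y separately (midranks; no ties here).
rank(x): 6->4, 15->10, 8->6, 9->7, 12->9, 1->1, 3->3, 11->8, 7->5, 2->2
rank(y): 3->2, 6->4, 19->10, 16->8, 11->6, 15->7, 9->5, 17->9, 2->1, 4->3
Step 2: d_i = R_x(i) - R_y(i); compute d_i^2.
  (4-2)^2=4, (10-4)^2=36, (6-10)^2=16, (7-8)^2=1, (9-6)^2=9, (1-7)^2=36, (3-5)^2=4, (8-9)^2=1, (5-1)^2=16, (2-3)^2=1
sum(d^2) = 124.
Step 3: rho = 1 - 6*124 / (10*(10^2 - 1)) = 1 - 744/990 = 0.248485.
Step 4: Under H0, t = rho * sqrt((n-2)/(1-rho^2)) = 0.7256 ~ t(8).
Step 5: Two-sided p-value from the t-distribution with 8 df = 0.488776.
Step 6: alpha = 0.1. fail to reject H0.

rho = 0.2485, p = 0.488776, fail to reject H0 at alpha = 0.1.


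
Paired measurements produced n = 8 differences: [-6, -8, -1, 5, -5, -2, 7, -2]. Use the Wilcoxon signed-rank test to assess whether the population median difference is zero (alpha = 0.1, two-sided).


Step 1: Drop any zero differences (none here) and take |d_i|.
|d| = [6, 8, 1, 5, 5, 2, 7, 2]
Step 2: Midrank |d_i| (ties get averaged ranks).
ranks: |6|->6, |8|->8, |1|->1, |5|->4.5, |5|->4.5, |2|->2.5, |7|->7, |2|->2.5
Step 3: Attach original signs; sum ranks with positive sign and with negative sign.
W+ = 4.5 + 7 = 11.5
W- = 6 + 8 + 1 + 4.5 + 2.5 + 2.5 = 24.5
(Check: W+ + W- = 36 should equal n(n+1)/2 = 36.)
Step 4: Test statistic W = min(W+, W-) = 11.5.
Step 5: Ties in |d|, so use the tie-corrected normal approximation.
        E[W] = n(n+1)/4 = 8*9/4 = 18.
        Tie groups: |d|=2 (t=2), |d|=5 (t=2); sum(t^3 - t) = 12.
        Var[W] = n(n+1)(2n+1)/24 - sum(t^3-t)/48 = 1224/24 - 12/48 = 50.75.
        z = (W - E[W]) / sqrt(Var[W]) = (11.5 - 18) / 7.1239 = -0.9124.
        Two-sided p = 2*Phi(z) = 0.361547.
Step 6: alpha = 0.1. fail to reject H0.

W+ = 11.5, W- = 24.5, W = min = 11.5, p = 0.361547, fail to reject H0.


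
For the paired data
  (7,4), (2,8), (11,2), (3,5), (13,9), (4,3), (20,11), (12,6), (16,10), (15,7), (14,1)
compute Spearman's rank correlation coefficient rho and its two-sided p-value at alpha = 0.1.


Step 1: Rank x and y separately (midranks; no ties here).
rank(x): 7->4, 2->1, 11->5, 3->2, 13->7, 4->3, 20->11, 12->6, 16->10, 15->9, 14->8
rank(y): 4->4, 8->8, 2->2, 5->5, 9->9, 3->3, 11->11, 6->6, 10->10, 7->7, 1->1
Step 2: d_i = R_x(i) - R_y(i); compute d_i^2.
  (4-4)^2=0, (1-8)^2=49, (5-2)^2=9, (2-5)^2=9, (7-9)^2=4, (3-3)^2=0, (11-11)^2=0, (6-6)^2=0, (10-10)^2=0, (9-7)^2=4, (8-1)^2=49
sum(d^2) = 124.
Step 3: rho = 1 - 6*124 / (11*(11^2 - 1)) = 1 - 744/1320 = 0.436364.
Step 4: Under H0, t = rho * sqrt((n-2)/(1-rho^2)) = 1.4549 ~ t(9).
Step 5: Two-sided p-value from the t-distribution with 9 df = 0.179665.
Step 6: alpha = 0.1. fail to reject H0.

rho = 0.4364, p = 0.179665, fail to reject H0 at alpha = 0.1.


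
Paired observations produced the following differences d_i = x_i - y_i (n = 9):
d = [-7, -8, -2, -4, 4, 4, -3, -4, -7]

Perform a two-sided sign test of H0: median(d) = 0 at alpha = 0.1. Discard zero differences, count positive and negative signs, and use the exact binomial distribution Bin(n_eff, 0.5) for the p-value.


Step 1: Discard zero differences. Original n = 9; n_eff = number of nonzero differences = 9.
Nonzero differences (with sign): -7, -8, -2, -4, +4, +4, -3, -4, -7
Step 2: Count signs: positive = 2, negative = 7.
Step 3: Under H0: P(positive) = 0.5, so the number of positives S ~ Bin(9, 0.5).
Step 4: Two-sided exact p-value = sum of Bin(9,0.5) probabilities at or below the observed probability = 0.179688.
Step 5: alpha = 0.1. fail to reject H0.

n_eff = 9, pos = 2, neg = 7, p = 0.179688, fail to reject H0.


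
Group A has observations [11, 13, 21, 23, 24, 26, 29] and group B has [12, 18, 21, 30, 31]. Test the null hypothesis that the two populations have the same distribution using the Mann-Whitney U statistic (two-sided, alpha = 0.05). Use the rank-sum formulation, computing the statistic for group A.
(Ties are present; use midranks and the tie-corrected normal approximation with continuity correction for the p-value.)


Step 1: Combine and sort all 12 observations; assign midranks.
sorted (value, group): (11,X), (12,Y), (13,X), (18,Y), (21,X), (21,Y), (23,X), (24,X), (26,X), (29,X), (30,Y), (31,Y)
ranks: 11->1, 12->2, 13->3, 18->4, 21->5.5, 21->5.5, 23->7, 24->8, 26->9, 29->10, 30->11, 31->12
Step 2: Rank sum for X: R1 = 1 + 3 + 5.5 + 7 + 8 + 9 + 10 = 43.5.
Step 3: U_X = R1 - n1(n1+1)/2 = 43.5 - 7*8/2 = 43.5 - 28 = 15.5.
       U_Y = n1*n2 - U_X = 35 - 15.5 = 19.5.
Step 4: Ties are present, so use the tie-corrected normal approximation (with continuity correction) for the p-value.
Step 5: p-value = 0.807210; compare to alpha = 0.05. fail to reject H0.

U_X = 15.5, p = 0.807210, fail to reject H0 at alpha = 0.05.


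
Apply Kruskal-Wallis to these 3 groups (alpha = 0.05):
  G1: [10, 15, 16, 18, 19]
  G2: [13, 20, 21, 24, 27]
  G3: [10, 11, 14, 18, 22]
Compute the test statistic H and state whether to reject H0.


Step 1: Combine all N = 15 observations and assign midranks.
sorted (value, group, rank): (10,G1,1.5), (10,G3,1.5), (11,G3,3), (13,G2,4), (14,G3,5), (15,G1,6), (16,G1,7), (18,G1,8.5), (18,G3,8.5), (19,G1,10), (20,G2,11), (21,G2,12), (22,G3,13), (24,G2,14), (27,G2,15)
Step 2: Sum ranks within each group.
R_1 = 33 (n_1 = 5)
R_2 = 56 (n_2 = 5)
R_3 = 31 (n_3 = 5)
Step 3: H = 12/(N(N+1)) * sum(R_i^2/n_i) - 3(N+1)
     = 12/(15*16) * (33^2/5 + 56^2/5 + 31^2/5) - 3*16
     = 0.050000 * 1037.2 - 48
     = 3.860000.
Step 4: Ties present; correction factor C = 1 - 12/(15^3 - 15) = 0.996429. Corrected H = 3.860000 / 0.996429 = 3.873835.
Step 5: Under H0, H ~ chi^2(2); p-value = 0.144148.
Step 6: alpha = 0.05. fail to reject H0.

H = 3.8738, df = 2, p = 0.144148, fail to reject H0.


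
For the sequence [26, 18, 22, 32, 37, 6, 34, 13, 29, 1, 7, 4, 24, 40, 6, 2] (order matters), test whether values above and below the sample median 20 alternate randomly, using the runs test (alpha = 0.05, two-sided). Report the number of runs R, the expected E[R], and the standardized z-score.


Step 1: Compute median = 20; label A = above, B = below.
Labels in order: ABAAABABABBBAABB  (n_A = 8, n_B = 8)
Step 2: Count runs R = 10.
Step 3: Under H0 (random ordering), E[R] = 2*n_A*n_B/(n_A+n_B) + 1 = 2*8*8/16 + 1 = 9.0000.
        Var[R] = 2*n_A*n_B*(2*n_A*n_B - n_A - n_B) / ((n_A+n_B)^2 * (n_A+n_B-1)) = 14336/3840 = 3.7333.
        SD[R] = 1.9322.
Step 4: Continuity-corrected z = (R - 0.5 - E[R]) / SD[R] = (10 - 0.5 - 9.0000) / 1.9322 = 0.2588.
Step 5: Two-sided p-value via normal approximation = 2*(1 - Phi(|z|)) = 0.795809.
Step 6: alpha = 0.05. fail to reject H0.

R = 10, z = 0.2588, p = 0.795809, fail to reject H0.


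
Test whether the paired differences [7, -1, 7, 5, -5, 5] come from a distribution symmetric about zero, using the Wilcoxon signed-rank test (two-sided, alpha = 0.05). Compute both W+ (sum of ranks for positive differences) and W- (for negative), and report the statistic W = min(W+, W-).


Step 1: Drop any zero differences (none here) and take |d_i|.
|d| = [7, 1, 7, 5, 5, 5]
Step 2: Midrank |d_i| (ties get averaged ranks).
ranks: |7|->5.5, |1|->1, |7|->5.5, |5|->3, |5|->3, |5|->3
Step 3: Attach original signs; sum ranks with positive sign and with negative sign.
W+ = 5.5 + 5.5 + 3 + 3 = 17
W- = 1 + 3 = 4
(Check: W+ + W- = 21 should equal n(n+1)/2 = 21.)
Step 4: Test statistic W = min(W+, W-) = 4.
Step 5: Ties in |d|, so use the tie-corrected normal approximation.
        E[W] = n(n+1)/4 = 6*7/4 = 10.5.
        Tie groups: |d|=5 (t=3), |d|=7 (t=2); sum(t^3 - t) = 30.
        Var[W] = n(n+1)(2n+1)/24 - sum(t^3-t)/48 = 546/24 - 30/48 = 22.125.
        z = (W - E[W]) / sqrt(Var[W]) = (4 - 10.5) / 4.7037 = -1.3819.
        Two-sided p = 2*Phi(z) = 0.167007.
Step 6: alpha = 0.05. fail to reject H0.

W+ = 17, W- = 4, W = min = 4, p = 0.167007, fail to reject H0.


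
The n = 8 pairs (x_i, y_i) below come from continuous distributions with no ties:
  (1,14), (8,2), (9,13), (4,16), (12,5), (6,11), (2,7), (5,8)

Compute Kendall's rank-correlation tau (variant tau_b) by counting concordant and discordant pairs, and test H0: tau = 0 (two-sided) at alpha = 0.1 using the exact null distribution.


Step 1: Enumerate the 28 unordered pairs (i,j) with i<j and classify each by sign(x_j-x_i) * sign(y_j-y_i).
  (1,2):dx=+7,dy=-12->D; (1,3):dx=+8,dy=-1->D; (1,4):dx=+3,dy=+2->C; (1,5):dx=+11,dy=-9->D
  (1,6):dx=+5,dy=-3->D; (1,7):dx=+1,dy=-7->D; (1,8):dx=+4,dy=-6->D; (2,3):dx=+1,dy=+11->C
  (2,4):dx=-4,dy=+14->D; (2,5):dx=+4,dy=+3->C; (2,6):dx=-2,dy=+9->D; (2,7):dx=-6,dy=+5->D
  (2,8):dx=-3,dy=+6->D; (3,4):dx=-5,dy=+3->D; (3,5):dx=+3,dy=-8->D; (3,6):dx=-3,dy=-2->C
  (3,7):dx=-7,dy=-6->C; (3,8):dx=-4,dy=-5->C; (4,5):dx=+8,dy=-11->D; (4,6):dx=+2,dy=-5->D
  (4,7):dx=-2,dy=-9->C; (4,8):dx=+1,dy=-8->D; (5,6):dx=-6,dy=+6->D; (5,7):dx=-10,dy=+2->D
  (5,8):dx=-7,dy=+3->D; (6,7):dx=-4,dy=-4->C; (6,8):dx=-1,dy=-3->C; (7,8):dx=+3,dy=+1->C
Step 2: C = 10, D = 18, total pairs = 28.
Step 3: tau = (C - D)/(n(n-1)/2) = (10 - 18)/28 = -0.285714.
Step 4: Exact two-sided p-value (enumerate n! = 40320 permutations of y under H0): p = 0.398760.
Step 5: alpha = 0.1. fail to reject H0.

tau_b = -0.2857 (C=10, D=18), p = 0.398760, fail to reject H0.


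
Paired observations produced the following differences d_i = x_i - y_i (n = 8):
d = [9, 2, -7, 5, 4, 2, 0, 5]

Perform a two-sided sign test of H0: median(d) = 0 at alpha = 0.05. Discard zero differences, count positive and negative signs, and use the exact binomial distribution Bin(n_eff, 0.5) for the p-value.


Step 1: Discard zero differences. Original n = 8; n_eff = number of nonzero differences = 7.
Nonzero differences (with sign): +9, +2, -7, +5, +4, +2, +5
Step 2: Count signs: positive = 6, negative = 1.
Step 3: Under H0: P(positive) = 0.5, so the number of positives S ~ Bin(7, 0.5).
Step 4: Two-sided exact p-value = sum of Bin(7,0.5) probabilities at or below the observed probability = 0.125000.
Step 5: alpha = 0.05. fail to reject H0.

n_eff = 7, pos = 6, neg = 1, p = 0.125000, fail to reject H0.


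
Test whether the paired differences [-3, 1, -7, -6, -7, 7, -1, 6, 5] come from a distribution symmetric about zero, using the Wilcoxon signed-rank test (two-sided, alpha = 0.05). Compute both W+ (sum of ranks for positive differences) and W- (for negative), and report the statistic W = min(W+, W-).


Step 1: Drop any zero differences (none here) and take |d_i|.
|d| = [3, 1, 7, 6, 7, 7, 1, 6, 5]
Step 2: Midrank |d_i| (ties get averaged ranks).
ranks: |3|->3, |1|->1.5, |7|->8, |6|->5.5, |7|->8, |7|->8, |1|->1.5, |6|->5.5, |5|->4
Step 3: Attach original signs; sum ranks with positive sign and with negative sign.
W+ = 1.5 + 8 + 5.5 + 4 = 19
W- = 3 + 8 + 5.5 + 8 + 1.5 = 26
(Check: W+ + W- = 45 should equal n(n+1)/2 = 45.)
Step 4: Test statistic W = min(W+, W-) = 19.
Step 5: Ties in |d|, so use the tie-corrected normal approximation.
        E[W] = n(n+1)/4 = 9*10/4 = 22.5.
        Tie groups: |d|=1 (t=2), |d|=6 (t=2), |d|=7 (t=3); sum(t^3 - t) = 36.
        Var[W] = n(n+1)(2n+1)/24 - sum(t^3-t)/48 = 1710/24 - 36/48 = 70.5.
        z = (W - E[W]) / sqrt(Var[W]) = (19 - 22.5) / 8.3964 = -0.4168.
        Two-sided p = 2*Phi(z) = 0.676793.
Step 6: alpha = 0.05. fail to reject H0.

W+ = 19, W- = 26, W = min = 19, p = 0.676793, fail to reject H0.


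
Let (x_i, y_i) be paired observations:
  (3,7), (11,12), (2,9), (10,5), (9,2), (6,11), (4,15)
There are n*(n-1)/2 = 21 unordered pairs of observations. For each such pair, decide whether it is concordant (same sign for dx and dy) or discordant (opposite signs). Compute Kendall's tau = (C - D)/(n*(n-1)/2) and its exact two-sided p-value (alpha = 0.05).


Step 1: Enumerate the 21 unordered pairs (i,j) with i<j and classify each by sign(x_j-x_i) * sign(y_j-y_i).
  (1,2):dx=+8,dy=+5->C; (1,3):dx=-1,dy=+2->D; (1,4):dx=+7,dy=-2->D; (1,5):dx=+6,dy=-5->D
  (1,6):dx=+3,dy=+4->C; (1,7):dx=+1,dy=+8->C; (2,3):dx=-9,dy=-3->C; (2,4):dx=-1,dy=-7->C
  (2,5):dx=-2,dy=-10->C; (2,6):dx=-5,dy=-1->C; (2,7):dx=-7,dy=+3->D; (3,4):dx=+8,dy=-4->D
  (3,5):dx=+7,dy=-7->D; (3,6):dx=+4,dy=+2->C; (3,7):dx=+2,dy=+6->C; (4,5):dx=-1,dy=-3->C
  (4,6):dx=-4,dy=+6->D; (4,7):dx=-6,dy=+10->D; (5,6):dx=-3,dy=+9->D; (5,7):dx=-5,dy=+13->D
  (6,7):dx=-2,dy=+4->D
Step 2: C = 10, D = 11, total pairs = 21.
Step 3: tau = (C - D)/(n(n-1)/2) = (10 - 11)/21 = -0.047619.
Step 4: Exact two-sided p-value (enumerate n! = 5040 permutations of y under H0): p = 1.000000.
Step 5: alpha = 0.05. fail to reject H0.

tau_b = -0.0476 (C=10, D=11), p = 1.000000, fail to reject H0.


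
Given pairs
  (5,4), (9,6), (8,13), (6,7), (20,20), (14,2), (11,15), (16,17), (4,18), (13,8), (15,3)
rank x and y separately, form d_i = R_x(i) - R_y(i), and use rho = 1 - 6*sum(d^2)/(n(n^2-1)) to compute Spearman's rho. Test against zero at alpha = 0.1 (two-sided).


Step 1: Rank x and y separately (midranks; no ties here).
rank(x): 5->2, 9->5, 8->4, 6->3, 20->11, 14->8, 11->6, 16->10, 4->1, 13->7, 15->9
rank(y): 4->3, 6->4, 13->7, 7->5, 20->11, 2->1, 15->8, 17->9, 18->10, 8->6, 3->2
Step 2: d_i = R_x(i) - R_y(i); compute d_i^2.
  (2-3)^2=1, (5-4)^2=1, (4-7)^2=9, (3-5)^2=4, (11-11)^2=0, (8-1)^2=49, (6-8)^2=4, (10-9)^2=1, (1-10)^2=81, (7-6)^2=1, (9-2)^2=49
sum(d^2) = 200.
Step 3: rho = 1 - 6*200 / (11*(11^2 - 1)) = 1 - 1200/1320 = 0.090909.
Step 4: Under H0, t = rho * sqrt((n-2)/(1-rho^2)) = 0.2739 ~ t(9).
Step 5: Two-sided p-value from the t-distribution with 9 df = 0.790373.
Step 6: alpha = 0.1. fail to reject H0.

rho = 0.0909, p = 0.790373, fail to reject H0 at alpha = 0.1.
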